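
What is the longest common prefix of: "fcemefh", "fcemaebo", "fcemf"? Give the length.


Words: fcemefh, fcemaebo, fcemf
  Position 0: all 'f' => match
  Position 1: all 'c' => match
  Position 2: all 'e' => match
  Position 3: all 'm' => match
  Position 4: ('e', 'a', 'f') => mismatch, stop
LCP = "fcem" (length 4)

4


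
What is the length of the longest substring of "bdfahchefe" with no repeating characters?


Input: "bdfahchefe"
Sliding window (track last position of each char):
  Position 0 ('b'): window [0,0] length 1 -- new best
  Position 1 ('d'): window [0,1] length 2 -- new best
  Position 2 ('f'): window [0,2] length 3 -- new best
  Position 3 ('a'): window [0,3] length 4 -- new best
  Position 4 ('h'): window [0,4] length 5 -- new best
  Position 5 ('c'): window [0,5] length 6 -- new best
  Position 6 ('h'): repeat (last at 4), move window start to 5
  Position 6 ('h'): window [5,6] length 2
  Position 7 ('e'): window [5,7] length 3
  Position 8 ('f'): window [5,8] length 4
  Position 9 ('e'): repeat (last at 7), move window start to 8
  Position 9 ('e'): window [8,9] length 2
Longest substring with no repeats: "bdfahc" with length 6

6


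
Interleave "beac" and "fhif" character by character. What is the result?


Interleaving "beac" and "fhif":
  Position 0: 'b' from first, 'f' from second => "bf"
  Position 1: 'e' from first, 'h' from second => "eh"
  Position 2: 'a' from first, 'i' from second => "ai"
  Position 3: 'c' from first, 'f' from second => "cf"
Result: bfehaicf

bfehaicf


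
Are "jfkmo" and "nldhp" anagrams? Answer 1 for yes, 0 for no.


Strings: "jfkmo", "nldhp"
Sorted first:  fjkmo
Sorted second: dhlnp
Differ at position 0: 'f' vs 'd' => not anagrams

0


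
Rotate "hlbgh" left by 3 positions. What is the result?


Input: "hlbgh", rotate left by 3
First 3 characters: "hlb"
Remaining characters: "gh"
Concatenate remaining + first: "gh" + "hlb" = "ghhlb"

ghhlb


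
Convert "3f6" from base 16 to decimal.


Input: "3f6" in base 16
Positional expansion:
  Digit '3' (value 3) x 16^2 = 768
  Digit 'f' (value 15) x 16^1 = 240
  Digit '6' (value 6) x 16^0 = 6
Sum = 1014

1014


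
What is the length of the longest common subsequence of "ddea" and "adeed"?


LCS of "ddea" and "adeed"
DP table:
           a    d    e    e    d
      0    0    0    0    0    0
  d   0    0    1    1    1    1
  d   0    0    1    1    1    2
  e   0    0    1    2    2    2
  a   0    1    1    2    2    2
LCS length = dp[4][5] = 2

2


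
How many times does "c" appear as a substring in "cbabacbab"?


Searching for "c" in "cbabacbab"
Scanning each position:
  Position 0: "c" => MATCH
  Position 1: "b" => no
  Position 2: "a" => no
  Position 3: "b" => no
  Position 4: "a" => no
  Position 5: "c" => MATCH
  Position 6: "b" => no
  Position 7: "a" => no
  Position 8: "b" => no
Total occurrences: 2

2


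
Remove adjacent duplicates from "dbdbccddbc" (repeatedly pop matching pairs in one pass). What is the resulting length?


Input: dbdbccddbc
Stack-based adjacent duplicate removal:
  Read 'd': push. Stack: d
  Read 'b': push. Stack: db
  Read 'd': push. Stack: dbd
  Read 'b': push. Stack: dbdb
  Read 'c': push. Stack: dbdbc
  Read 'c': matches stack top 'c' => pop. Stack: dbdb
  Read 'd': push. Stack: dbdbd
  Read 'd': matches stack top 'd' => pop. Stack: dbdb
  Read 'b': matches stack top 'b' => pop. Stack: dbd
  Read 'c': push. Stack: dbdc
Final stack: "dbdc" (length 4)

4


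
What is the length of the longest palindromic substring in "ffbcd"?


Input: "ffbcd"
Checking substrings for palindromes:
  [0:2] "ff" (len 2) => palindrome
Longest palindromic substring: "ff" with length 2

2


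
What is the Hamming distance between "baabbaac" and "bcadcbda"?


Comparing "baabbaac" and "bcadcbda" position by position:
  Position 0: 'b' vs 'b' => same
  Position 1: 'a' vs 'c' => differ
  Position 2: 'a' vs 'a' => same
  Position 3: 'b' vs 'd' => differ
  Position 4: 'b' vs 'c' => differ
  Position 5: 'a' vs 'b' => differ
  Position 6: 'a' vs 'd' => differ
  Position 7: 'c' vs 'a' => differ
Total differences (Hamming distance): 6

6


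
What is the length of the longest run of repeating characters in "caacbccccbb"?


Input: "caacbccccbb"
Scanning for longest run:
  Position 1 ('a'): new char, reset run to 1
  Position 2 ('a'): continues run of 'a', length=2
  Position 3 ('c'): new char, reset run to 1
  Position 4 ('b'): new char, reset run to 1
  Position 5 ('c'): new char, reset run to 1
  Position 6 ('c'): continues run of 'c', length=2
  Position 7 ('c'): continues run of 'c', length=3
  Position 8 ('c'): continues run of 'c', length=4
  Position 9 ('b'): new char, reset run to 1
  Position 10 ('b'): continues run of 'b', length=2
Longest run: 'c' with length 4

4


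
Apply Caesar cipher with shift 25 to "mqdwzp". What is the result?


Caesar cipher: shift "mqdwzp" by 25
  'm' (pos 12) + 25 = pos 11 = 'l'
  'q' (pos 16) + 25 = pos 15 = 'p'
  'd' (pos 3) + 25 = pos 2 = 'c'
  'w' (pos 22) + 25 = pos 21 = 'v'
  'z' (pos 25) + 25 = pos 24 = 'y'
  'p' (pos 15) + 25 = pos 14 = 'o'
Result: lpcvyo

lpcvyo


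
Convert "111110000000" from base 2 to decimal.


Input: "111110000000" in base 2
Positional expansion:
  Digit '1' (value 1) x 2^11 = 2048
  Digit '1' (value 1) x 2^10 = 1024
  Digit '1' (value 1) x 2^9 = 512
  Digit '1' (value 1) x 2^8 = 256
  Digit '1' (value 1) x 2^7 = 128
  Digit '0' (value 0) x 2^6 = 0
  Digit '0' (value 0) x 2^5 = 0
  Digit '0' (value 0) x 2^4 = 0
  Digit '0' (value 0) x 2^3 = 0
  Digit '0' (value 0) x 2^2 = 0
  Digit '0' (value 0) x 2^1 = 0
  Digit '0' (value 0) x 2^0 = 0
Sum = 3968

3968


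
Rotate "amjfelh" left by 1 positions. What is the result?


Input: "amjfelh", rotate left by 1
First 1 characters: "a"
Remaining characters: "mjfelh"
Concatenate remaining + first: "mjfelh" + "a" = "mjfelha"

mjfelha


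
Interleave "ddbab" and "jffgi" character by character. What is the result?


Interleaving "ddbab" and "jffgi":
  Position 0: 'd' from first, 'j' from second => "dj"
  Position 1: 'd' from first, 'f' from second => "df"
  Position 2: 'b' from first, 'f' from second => "bf"
  Position 3: 'a' from first, 'g' from second => "ag"
  Position 4: 'b' from first, 'i' from second => "bi"
Result: djdfbfagbi

djdfbfagbi


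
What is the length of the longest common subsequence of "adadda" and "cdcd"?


LCS of "adadda" and "cdcd"
DP table:
           c    d    c    d
      0    0    0    0    0
  a   0    0    0    0    0
  d   0    0    1    1    1
  a   0    0    1    1    1
  d   0    0    1    1    2
  d   0    0    1    1    2
  a   0    0    1    1    2
LCS length = dp[6][4] = 2

2


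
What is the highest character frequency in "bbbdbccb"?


Input: bbbdbccb
Character counts:
  'b': 5
  'c': 2
  'd': 1
Maximum frequency: 5

5


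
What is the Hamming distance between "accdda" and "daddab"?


Comparing "accdda" and "daddab" position by position:
  Position 0: 'a' vs 'd' => differ
  Position 1: 'c' vs 'a' => differ
  Position 2: 'c' vs 'd' => differ
  Position 3: 'd' vs 'd' => same
  Position 4: 'd' vs 'a' => differ
  Position 5: 'a' vs 'b' => differ
Total differences (Hamming distance): 5

5


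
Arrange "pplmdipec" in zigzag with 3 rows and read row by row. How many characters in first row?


Zigzag "pplmdipec" into 3 rows:
Placing characters:
  'p' => row 0
  'p' => row 1
  'l' => row 2
  'm' => row 1
  'd' => row 0
  'i' => row 1
  'p' => row 2
  'e' => row 1
  'c' => row 0
Rows:
  Row 0: "pdc"
  Row 1: "pmie"
  Row 2: "lp"
First row length: 3

3


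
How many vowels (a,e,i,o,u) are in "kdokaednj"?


Input: kdokaednj
Checking each character:
  'k' at position 0: consonant
  'd' at position 1: consonant
  'o' at position 2: vowel (running total: 1)
  'k' at position 3: consonant
  'a' at position 4: vowel (running total: 2)
  'e' at position 5: vowel (running total: 3)
  'd' at position 6: consonant
  'n' at position 7: consonant
  'j' at position 8: consonant
Total vowels: 3

3


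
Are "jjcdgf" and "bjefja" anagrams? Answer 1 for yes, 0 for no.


Strings: "jjcdgf", "bjefja"
Sorted first:  cdfgjj
Sorted second: abefjj
Differ at position 0: 'c' vs 'a' => not anagrams

0


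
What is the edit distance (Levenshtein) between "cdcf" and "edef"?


Computing edit distance: "cdcf" -> "edef"
DP table:
           e    d    e    f
      0    1    2    3    4
  c   1    1    2    3    4
  d   2    2    1    2    3
  c   3    3    2    2    3
  f   4    4    3    3    2
Edit distance = dp[4][4] = 2

2


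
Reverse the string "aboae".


Input: aboae
Reading characters right to left:
  Position 4: 'e'
  Position 3: 'a'
  Position 2: 'o'
  Position 1: 'b'
  Position 0: 'a'
Reversed: eaoba

eaoba


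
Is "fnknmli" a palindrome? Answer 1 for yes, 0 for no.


Input: fnknmli
Reversed: ilmnknf
  Compare pos 0 ('f') with pos 6 ('i'): MISMATCH
  Compare pos 1 ('n') with pos 5 ('l'): MISMATCH
  Compare pos 2 ('k') with pos 4 ('m'): MISMATCH
Result: not a palindrome

0


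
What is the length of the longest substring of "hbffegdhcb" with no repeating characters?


Input: "hbffegdhcb"
Sliding window (track last position of each char):
  Position 0 ('h'): window [0,0] length 1 -- new best
  Position 1 ('b'): window [0,1] length 2 -- new best
  Position 2 ('f'): window [0,2] length 3 -- new best
  Position 3 ('f'): repeat (last at 2), move window start to 3
  Position 3 ('f'): window [3,3] length 1
  Position 4 ('e'): window [3,4] length 2
  Position 5 ('g'): window [3,5] length 3
  Position 6 ('d'): window [3,6] length 4 -- new best
  Position 7 ('h'): window [3,7] length 5 -- new best
  Position 8 ('c'): window [3,8] length 6 -- new best
  Position 9 ('b'): window [3,9] length 7 -- new best
Longest substring with no repeats: "fegdhcb" with length 7

7


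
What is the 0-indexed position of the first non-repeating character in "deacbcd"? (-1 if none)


Input: deacbcd
Character frequencies:
  'a': 1
  'b': 1
  'c': 2
  'd': 2
  'e': 1
Scanning left to right for freq == 1:
  Position 0 ('d'): freq=2, skip
  Position 1 ('e'): unique! => answer = 1

1


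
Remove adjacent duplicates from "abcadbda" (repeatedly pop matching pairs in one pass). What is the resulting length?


Input: abcadbda
Stack-based adjacent duplicate removal:
  Read 'a': push. Stack: a
  Read 'b': push. Stack: ab
  Read 'c': push. Stack: abc
  Read 'a': push. Stack: abca
  Read 'd': push. Stack: abcad
  Read 'b': push. Stack: abcadb
  Read 'd': push. Stack: abcadbd
  Read 'a': push. Stack: abcadbda
Final stack: "abcadbda" (length 8)

8


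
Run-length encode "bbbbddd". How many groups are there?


Input: bbbbddd
Scanning for consecutive runs:
  Group 1: 'b' x 4 (positions 0-3)
  Group 2: 'd' x 3 (positions 4-6)
Total groups: 2

2


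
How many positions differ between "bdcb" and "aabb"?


Comparing "bdcb" and "aabb" position by position:
  Position 0: 'b' vs 'a' => DIFFER
  Position 1: 'd' vs 'a' => DIFFER
  Position 2: 'c' vs 'b' => DIFFER
  Position 3: 'b' vs 'b' => same
Positions that differ: 3

3


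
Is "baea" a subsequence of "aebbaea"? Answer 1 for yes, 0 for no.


Check if "baea" is a subsequence of "aebbaea"
Greedy scan:
  Position 0 ('a'): no match needed
  Position 1 ('e'): no match needed
  Position 2 ('b'): matches sub[0] = 'b'
  Position 3 ('b'): no match needed
  Position 4 ('a'): matches sub[1] = 'a'
  Position 5 ('e'): matches sub[2] = 'e'
  Position 6 ('a'): matches sub[3] = 'a'
All 4 characters matched => is a subsequence

1


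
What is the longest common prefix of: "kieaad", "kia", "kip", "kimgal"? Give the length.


Words: kieaad, kia, kip, kimgal
  Position 0: all 'k' => match
  Position 1: all 'i' => match
  Position 2: ('e', 'a', 'p', 'm') => mismatch, stop
LCP = "ki" (length 2)

2


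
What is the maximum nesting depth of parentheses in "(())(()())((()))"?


Input: "(())(()())((()))"
Tracking depth:
  Position 0 '(': depth becomes 1
  Position 1 '(': depth becomes 2
  Position 2 ')': depth becomes 1
  Position 3 ')': depth becomes 0
  Position 4 '(': depth becomes 1
  Position 5 '(': depth becomes 2
  Position 6 ')': depth becomes 1
  Position 7 '(': depth becomes 2
  Position 8 ')': depth becomes 1
  Position 9 ')': depth becomes 0
  Position 10 '(': depth becomes 1
  Position 11 '(': depth becomes 2
  Position 12 '(': depth becomes 3
  Position 13 ')': depth becomes 2
  Position 14 ')': depth becomes 1
  Position 15 ')': depth becomes 0
Maximum depth reached: 3

3


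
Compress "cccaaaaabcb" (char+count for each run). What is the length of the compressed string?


Input: cccaaaaabcb
Runs:
  'c' x 3 => "c3"
  'a' x 5 => "a5"
  'b' x 1 => "b1"
  'c' x 1 => "c1"
  'b' x 1 => "b1"
Compressed: "c3a5b1c1b1"
Compressed length: 10

10


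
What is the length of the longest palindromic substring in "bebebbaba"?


Input: "bebebbaba"
Checking substrings for palindromes:
  [0:5] "bebeb" (len 5) => palindrome
  [0:3] "beb" (len 3) => palindrome
  [1:4] "ebe" (len 3) => palindrome
  [2:5] "beb" (len 3) => palindrome
  [5:8] "bab" (len 3) => palindrome
  [6:9] "aba" (len 3) => palindrome
Longest palindromic substring: "bebeb" with length 5

5


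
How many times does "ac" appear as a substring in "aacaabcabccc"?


Searching for "ac" in "aacaabcabccc"
Scanning each position:
  Position 0: "aa" => no
  Position 1: "ac" => MATCH
  Position 2: "ca" => no
  Position 3: "aa" => no
  Position 4: "ab" => no
  Position 5: "bc" => no
  Position 6: "ca" => no
  Position 7: "ab" => no
  Position 8: "bc" => no
  Position 9: "cc" => no
  Position 10: "cc" => no
Total occurrences: 1

1


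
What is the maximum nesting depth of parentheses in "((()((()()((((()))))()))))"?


Input: "((()((()()((((()))))()))))"
Tracking depth:
  Position 0 '(': depth becomes 1
  Position 1 '(': depth becomes 2
  Position 2 '(': depth becomes 3
  Position 3 ')': depth becomes 2
  Position 4 '(': depth becomes 3
  Position 5 '(': depth becomes 4
  Position 6 '(': depth becomes 5
  Position 7 ')': depth becomes 4
  Position 8 '(': depth becomes 5
  Position 9 ')': depth becomes 4
  Position 10 '(': depth becomes 5
  Position 11 '(': depth becomes 6
  Position 12 '(': depth becomes 7
  Position 13 '(': depth becomes 8
  Position 14 '(': depth becomes 9
  Position 15 ')': depth becomes 8
  Position 16 ')': depth becomes 7
  Position 17 ')': depth becomes 6
  Position 18 ')': depth becomes 5
  Position 19 ')': depth becomes 4
  Position 20 '(': depth becomes 5
  Position 21 ')': depth becomes 4
  Position 22 ')': depth becomes 3
  Position 23 ')': depth becomes 2
  Position 24 ')': depth becomes 1
  Position 25 ')': depth becomes 0
Maximum depth reached: 9

9


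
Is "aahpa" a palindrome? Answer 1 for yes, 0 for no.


Input: aahpa
Reversed: aphaa
  Compare pos 0 ('a') with pos 4 ('a'): match
  Compare pos 1 ('a') with pos 3 ('p'): MISMATCH
Result: not a palindrome

0


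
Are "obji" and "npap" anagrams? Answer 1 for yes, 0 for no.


Strings: "obji", "npap"
Sorted first:  bijo
Sorted second: anpp
Differ at position 0: 'b' vs 'a' => not anagrams

0


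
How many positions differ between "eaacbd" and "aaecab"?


Comparing "eaacbd" and "aaecab" position by position:
  Position 0: 'e' vs 'a' => DIFFER
  Position 1: 'a' vs 'a' => same
  Position 2: 'a' vs 'e' => DIFFER
  Position 3: 'c' vs 'c' => same
  Position 4: 'b' vs 'a' => DIFFER
  Position 5: 'd' vs 'b' => DIFFER
Positions that differ: 4

4


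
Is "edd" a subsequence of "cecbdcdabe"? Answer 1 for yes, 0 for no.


Check if "edd" is a subsequence of "cecbdcdabe"
Greedy scan:
  Position 0 ('c'): no match needed
  Position 1 ('e'): matches sub[0] = 'e'
  Position 2 ('c'): no match needed
  Position 3 ('b'): no match needed
  Position 4 ('d'): matches sub[1] = 'd'
  Position 5 ('c'): no match needed
  Position 6 ('d'): matches sub[2] = 'd'
  Position 7 ('a'): no match needed
  Position 8 ('b'): no match needed
  Position 9 ('e'): no match needed
All 3 characters matched => is a subsequence

1


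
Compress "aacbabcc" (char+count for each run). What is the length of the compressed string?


Input: aacbabcc
Runs:
  'a' x 2 => "a2"
  'c' x 1 => "c1"
  'b' x 1 => "b1"
  'a' x 1 => "a1"
  'b' x 1 => "b1"
  'c' x 2 => "c2"
Compressed: "a2c1b1a1b1c2"
Compressed length: 12

12


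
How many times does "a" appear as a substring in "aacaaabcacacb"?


Searching for "a" in "aacaaabcacacb"
Scanning each position:
  Position 0: "a" => MATCH
  Position 1: "a" => MATCH
  Position 2: "c" => no
  Position 3: "a" => MATCH
  Position 4: "a" => MATCH
  Position 5: "a" => MATCH
  Position 6: "b" => no
  Position 7: "c" => no
  Position 8: "a" => MATCH
  Position 9: "c" => no
  Position 10: "a" => MATCH
  Position 11: "c" => no
  Position 12: "b" => no
Total occurrences: 7

7


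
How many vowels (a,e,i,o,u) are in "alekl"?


Input: alekl
Checking each character:
  'a' at position 0: vowel (running total: 1)
  'l' at position 1: consonant
  'e' at position 2: vowel (running total: 2)
  'k' at position 3: consonant
  'l' at position 4: consonant
Total vowels: 2

2


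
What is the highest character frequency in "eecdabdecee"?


Input: eecdabdecee
Character counts:
  'a': 1
  'b': 1
  'c': 2
  'd': 2
  'e': 5
Maximum frequency: 5

5


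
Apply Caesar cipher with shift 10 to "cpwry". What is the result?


Caesar cipher: shift "cpwry" by 10
  'c' (pos 2) + 10 = pos 12 = 'm'
  'p' (pos 15) + 10 = pos 25 = 'z'
  'w' (pos 22) + 10 = pos 6 = 'g'
  'r' (pos 17) + 10 = pos 1 = 'b'
  'y' (pos 24) + 10 = pos 8 = 'i'
Result: mzgbi

mzgbi


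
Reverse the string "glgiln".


Input: glgiln
Reading characters right to left:
  Position 5: 'n'
  Position 4: 'l'
  Position 3: 'i'
  Position 2: 'g'
  Position 1: 'l'
  Position 0: 'g'
Reversed: nliglg

nliglg


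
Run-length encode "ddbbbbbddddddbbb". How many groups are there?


Input: ddbbbbbddddddbbb
Scanning for consecutive runs:
  Group 1: 'd' x 2 (positions 0-1)
  Group 2: 'b' x 5 (positions 2-6)
  Group 3: 'd' x 6 (positions 7-12)
  Group 4: 'b' x 3 (positions 13-15)
Total groups: 4

4


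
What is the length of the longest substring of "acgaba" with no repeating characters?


Input: "acgaba"
Sliding window (track last position of each char):
  Position 0 ('a'): window [0,0] length 1 -- new best
  Position 1 ('c'): window [0,1] length 2 -- new best
  Position 2 ('g'): window [0,2] length 3 -- new best
  Position 3 ('a'): repeat (last at 0), move window start to 1
  Position 3 ('a'): window [1,3] length 3
  Position 4 ('b'): window [1,4] length 4 -- new best
  Position 5 ('a'): repeat (last at 3), move window start to 4
  Position 5 ('a'): window [4,5] length 2
Longest substring with no repeats: "cgab" with length 4

4


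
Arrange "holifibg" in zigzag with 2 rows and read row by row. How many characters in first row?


Zigzag "holifibg" into 2 rows:
Placing characters:
  'h' => row 0
  'o' => row 1
  'l' => row 0
  'i' => row 1
  'f' => row 0
  'i' => row 1
  'b' => row 0
  'g' => row 1
Rows:
  Row 0: "hlfb"
  Row 1: "oiig"
First row length: 4

4


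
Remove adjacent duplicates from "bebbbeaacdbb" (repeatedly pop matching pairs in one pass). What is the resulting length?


Input: bebbbeaacdbb
Stack-based adjacent duplicate removal:
  Read 'b': push. Stack: b
  Read 'e': push. Stack: be
  Read 'b': push. Stack: beb
  Read 'b': matches stack top 'b' => pop. Stack: be
  Read 'b': push. Stack: beb
  Read 'e': push. Stack: bebe
  Read 'a': push. Stack: bebea
  Read 'a': matches stack top 'a' => pop. Stack: bebe
  Read 'c': push. Stack: bebec
  Read 'd': push. Stack: bebecd
  Read 'b': push. Stack: bebecdb
  Read 'b': matches stack top 'b' => pop. Stack: bebecd
Final stack: "bebecd" (length 6)

6


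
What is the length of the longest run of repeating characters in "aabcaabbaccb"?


Input: "aabcaabbaccb"
Scanning for longest run:
  Position 1 ('a'): continues run of 'a', length=2
  Position 2 ('b'): new char, reset run to 1
  Position 3 ('c'): new char, reset run to 1
  Position 4 ('a'): new char, reset run to 1
  Position 5 ('a'): continues run of 'a', length=2
  Position 6 ('b'): new char, reset run to 1
  Position 7 ('b'): continues run of 'b', length=2
  Position 8 ('a'): new char, reset run to 1
  Position 9 ('c'): new char, reset run to 1
  Position 10 ('c'): continues run of 'c', length=2
  Position 11 ('b'): new char, reset run to 1
Longest run: 'a' with length 2

2


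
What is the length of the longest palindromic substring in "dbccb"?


Input: "dbccb"
Checking substrings for palindromes:
  [1:5] "bccb" (len 4) => palindrome
  [2:4] "cc" (len 2) => palindrome
Longest palindromic substring: "bccb" with length 4

4


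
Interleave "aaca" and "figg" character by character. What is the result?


Interleaving "aaca" and "figg":
  Position 0: 'a' from first, 'f' from second => "af"
  Position 1: 'a' from first, 'i' from second => "ai"
  Position 2: 'c' from first, 'g' from second => "cg"
  Position 3: 'a' from first, 'g' from second => "ag"
Result: afaicgag

afaicgag


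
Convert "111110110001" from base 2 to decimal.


Input: "111110110001" in base 2
Positional expansion:
  Digit '1' (value 1) x 2^11 = 2048
  Digit '1' (value 1) x 2^10 = 1024
  Digit '1' (value 1) x 2^9 = 512
  Digit '1' (value 1) x 2^8 = 256
  Digit '1' (value 1) x 2^7 = 128
  Digit '0' (value 0) x 2^6 = 0
  Digit '1' (value 1) x 2^5 = 32
  Digit '1' (value 1) x 2^4 = 16
  Digit '0' (value 0) x 2^3 = 0
  Digit '0' (value 0) x 2^2 = 0
  Digit '0' (value 0) x 2^1 = 0
  Digit '1' (value 1) x 2^0 = 1
Sum = 4017

4017


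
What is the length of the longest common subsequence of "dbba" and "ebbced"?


LCS of "dbba" and "ebbced"
DP table:
           e    b    b    c    e    d
      0    0    0    0    0    0    0
  d   0    0    0    0    0    0    1
  b   0    0    1    1    1    1    1
  b   0    0    1    2    2    2    2
  a   0    0    1    2    2    2    2
LCS length = dp[4][6] = 2

2


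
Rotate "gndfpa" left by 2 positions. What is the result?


Input: "gndfpa", rotate left by 2
First 2 characters: "gn"
Remaining characters: "dfpa"
Concatenate remaining + first: "dfpa" + "gn" = "dfpagn"

dfpagn


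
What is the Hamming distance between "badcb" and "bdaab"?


Comparing "badcb" and "bdaab" position by position:
  Position 0: 'b' vs 'b' => same
  Position 1: 'a' vs 'd' => differ
  Position 2: 'd' vs 'a' => differ
  Position 3: 'c' vs 'a' => differ
  Position 4: 'b' vs 'b' => same
Total differences (Hamming distance): 3

3


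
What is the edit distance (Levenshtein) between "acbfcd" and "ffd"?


Computing edit distance: "acbfcd" -> "ffd"
DP table:
           f    f    d
      0    1    2    3
  a   1    1    2    3
  c   2    2    2    3
  b   3    3    3    3
  f   4    3    3    4
  c   5    4    4    4
  d   6    5    5    4
Edit distance = dp[6][3] = 4

4


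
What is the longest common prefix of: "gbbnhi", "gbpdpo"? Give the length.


Words: gbbnhi, gbpdpo
  Position 0: all 'g' => match
  Position 1: all 'b' => match
  Position 2: ('b', 'p') => mismatch, stop
LCP = "gb" (length 2)

2


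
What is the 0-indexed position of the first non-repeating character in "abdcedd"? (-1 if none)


Input: abdcedd
Character frequencies:
  'a': 1
  'b': 1
  'c': 1
  'd': 3
  'e': 1
Scanning left to right for freq == 1:
  Position 0 ('a'): unique! => answer = 0

0


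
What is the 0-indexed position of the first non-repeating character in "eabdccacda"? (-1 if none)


Input: eabdccacda
Character frequencies:
  'a': 3
  'b': 1
  'c': 3
  'd': 2
  'e': 1
Scanning left to right for freq == 1:
  Position 0 ('e'): unique! => answer = 0

0


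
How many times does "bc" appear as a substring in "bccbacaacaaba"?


Searching for "bc" in "bccbacaacaaba"
Scanning each position:
  Position 0: "bc" => MATCH
  Position 1: "cc" => no
  Position 2: "cb" => no
  Position 3: "ba" => no
  Position 4: "ac" => no
  Position 5: "ca" => no
  Position 6: "aa" => no
  Position 7: "ac" => no
  Position 8: "ca" => no
  Position 9: "aa" => no
  Position 10: "ab" => no
  Position 11: "ba" => no
Total occurrences: 1

1


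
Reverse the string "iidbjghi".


Input: iidbjghi
Reading characters right to left:
  Position 7: 'i'
  Position 6: 'h'
  Position 5: 'g'
  Position 4: 'j'
  Position 3: 'b'
  Position 2: 'd'
  Position 1: 'i'
  Position 0: 'i'
Reversed: ihgjbdii

ihgjbdii


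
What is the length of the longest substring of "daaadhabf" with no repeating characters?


Input: "daaadhabf"
Sliding window (track last position of each char):
  Position 0 ('d'): window [0,0] length 1 -- new best
  Position 1 ('a'): window [0,1] length 2 -- new best
  Position 2 ('a'): repeat (last at 1), move window start to 2
  Position 2 ('a'): window [2,2] length 1
  Position 3 ('a'): repeat (last at 2), move window start to 3
  Position 3 ('a'): window [3,3] length 1
  Position 4 ('d'): window [3,4] length 2
  Position 5 ('h'): window [3,5] length 3 -- new best
  Position 6 ('a'): repeat (last at 3), move window start to 4
  Position 6 ('a'): window [4,6] length 3
  Position 7 ('b'): window [4,7] length 4 -- new best
  Position 8 ('f'): window [4,8] length 5 -- new best
Longest substring with no repeats: "dhabf" with length 5

5


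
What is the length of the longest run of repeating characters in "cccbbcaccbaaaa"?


Input: "cccbbcaccbaaaa"
Scanning for longest run:
  Position 1 ('c'): continues run of 'c', length=2
  Position 2 ('c'): continues run of 'c', length=3
  Position 3 ('b'): new char, reset run to 1
  Position 4 ('b'): continues run of 'b', length=2
  Position 5 ('c'): new char, reset run to 1
  Position 6 ('a'): new char, reset run to 1
  Position 7 ('c'): new char, reset run to 1
  Position 8 ('c'): continues run of 'c', length=2
  Position 9 ('b'): new char, reset run to 1
  Position 10 ('a'): new char, reset run to 1
  Position 11 ('a'): continues run of 'a', length=2
  Position 12 ('a'): continues run of 'a', length=3
  Position 13 ('a'): continues run of 'a', length=4
Longest run: 'a' with length 4

4


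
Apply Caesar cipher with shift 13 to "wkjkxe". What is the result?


Caesar cipher: shift "wkjkxe" by 13
  'w' (pos 22) + 13 = pos 9 = 'j'
  'k' (pos 10) + 13 = pos 23 = 'x'
  'j' (pos 9) + 13 = pos 22 = 'w'
  'k' (pos 10) + 13 = pos 23 = 'x'
  'x' (pos 23) + 13 = pos 10 = 'k'
  'e' (pos 4) + 13 = pos 17 = 'r'
Result: jxwxkr

jxwxkr


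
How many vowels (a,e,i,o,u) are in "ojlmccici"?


Input: ojlmccici
Checking each character:
  'o' at position 0: vowel (running total: 1)
  'j' at position 1: consonant
  'l' at position 2: consonant
  'm' at position 3: consonant
  'c' at position 4: consonant
  'c' at position 5: consonant
  'i' at position 6: vowel (running total: 2)
  'c' at position 7: consonant
  'i' at position 8: vowel (running total: 3)
Total vowels: 3

3


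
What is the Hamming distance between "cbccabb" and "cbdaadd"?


Comparing "cbccabb" and "cbdaadd" position by position:
  Position 0: 'c' vs 'c' => same
  Position 1: 'b' vs 'b' => same
  Position 2: 'c' vs 'd' => differ
  Position 3: 'c' vs 'a' => differ
  Position 4: 'a' vs 'a' => same
  Position 5: 'b' vs 'd' => differ
  Position 6: 'b' vs 'd' => differ
Total differences (Hamming distance): 4

4


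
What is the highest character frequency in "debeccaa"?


Input: debeccaa
Character counts:
  'a': 2
  'b': 1
  'c': 2
  'd': 1
  'e': 2
Maximum frequency: 2

2


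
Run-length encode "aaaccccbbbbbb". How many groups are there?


Input: aaaccccbbbbbb
Scanning for consecutive runs:
  Group 1: 'a' x 3 (positions 0-2)
  Group 2: 'c' x 4 (positions 3-6)
  Group 3: 'b' x 6 (positions 7-12)
Total groups: 3

3


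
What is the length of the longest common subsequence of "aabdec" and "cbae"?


LCS of "aabdec" and "cbae"
DP table:
           c    b    a    e
      0    0    0    0    0
  a   0    0    0    1    1
  a   0    0    0    1    1
  b   0    0    1    1    1
  d   0    0    1    1    1
  e   0    0    1    1    2
  c   0    1    1    1    2
LCS length = dp[6][4] = 2

2


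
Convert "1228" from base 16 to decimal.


Input: "1228" in base 16
Positional expansion:
  Digit '1' (value 1) x 16^3 = 4096
  Digit '2' (value 2) x 16^2 = 512
  Digit '2' (value 2) x 16^1 = 32
  Digit '8' (value 8) x 16^0 = 8
Sum = 4648

4648


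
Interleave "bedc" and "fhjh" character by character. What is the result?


Interleaving "bedc" and "fhjh":
  Position 0: 'b' from first, 'f' from second => "bf"
  Position 1: 'e' from first, 'h' from second => "eh"
  Position 2: 'd' from first, 'j' from second => "dj"
  Position 3: 'c' from first, 'h' from second => "ch"
Result: bfehdjch

bfehdjch


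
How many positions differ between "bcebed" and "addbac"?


Comparing "bcebed" and "addbac" position by position:
  Position 0: 'b' vs 'a' => DIFFER
  Position 1: 'c' vs 'd' => DIFFER
  Position 2: 'e' vs 'd' => DIFFER
  Position 3: 'b' vs 'b' => same
  Position 4: 'e' vs 'a' => DIFFER
  Position 5: 'd' vs 'c' => DIFFER
Positions that differ: 5

5


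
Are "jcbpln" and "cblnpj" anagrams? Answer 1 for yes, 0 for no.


Strings: "jcbpln", "cblnpj"
Sorted first:  bcjlnp
Sorted second: bcjlnp
Sorted forms match => anagrams

1


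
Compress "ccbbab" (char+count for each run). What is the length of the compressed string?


Input: ccbbab
Runs:
  'c' x 2 => "c2"
  'b' x 2 => "b2"
  'a' x 1 => "a1"
  'b' x 1 => "b1"
Compressed: "c2b2a1b1"
Compressed length: 8

8


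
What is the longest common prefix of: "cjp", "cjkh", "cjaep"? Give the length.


Words: cjp, cjkh, cjaep
  Position 0: all 'c' => match
  Position 1: all 'j' => match
  Position 2: ('p', 'k', 'a') => mismatch, stop
LCP = "cj" (length 2)

2


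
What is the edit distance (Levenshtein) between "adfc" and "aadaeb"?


Computing edit distance: "adfc" -> "aadaeb"
DP table:
           a    a    d    a    e    b
      0    1    2    3    4    5    6
  a   1    0    1    2    3    4    5
  d   2    1    1    1    2    3    4
  f   3    2    2    2    2    3    4
  c   4    3    3    3    3    3    4
Edit distance = dp[4][6] = 4

4


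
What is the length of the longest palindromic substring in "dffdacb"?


Input: "dffdacb"
Checking substrings for palindromes:
  [0:4] "dffd" (len 4) => palindrome
  [1:3] "ff" (len 2) => palindrome
Longest palindromic substring: "dffd" with length 4

4


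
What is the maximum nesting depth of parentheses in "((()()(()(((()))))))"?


Input: "((()()(()(((()))))))"
Tracking depth:
  Position 0 '(': depth becomes 1
  Position 1 '(': depth becomes 2
  Position 2 '(': depth becomes 3
  Position 3 ')': depth becomes 2
  Position 4 '(': depth becomes 3
  Position 5 ')': depth becomes 2
  Position 6 '(': depth becomes 3
  Position 7 '(': depth becomes 4
  Position 8 ')': depth becomes 3
  Position 9 '(': depth becomes 4
  Position 10 '(': depth becomes 5
  Position 11 '(': depth becomes 6
  Position 12 '(': depth becomes 7
  Position 13 ')': depth becomes 6
  Position 14 ')': depth becomes 5
  Position 15 ')': depth becomes 4
  Position 16 ')': depth becomes 3
  Position 17 ')': depth becomes 2
  Position 18 ')': depth becomes 1
  Position 19 ')': depth becomes 0
Maximum depth reached: 7

7


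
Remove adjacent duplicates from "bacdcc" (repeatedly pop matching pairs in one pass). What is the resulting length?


Input: bacdcc
Stack-based adjacent duplicate removal:
  Read 'b': push. Stack: b
  Read 'a': push. Stack: ba
  Read 'c': push. Stack: bac
  Read 'd': push. Stack: bacd
  Read 'c': push. Stack: bacdc
  Read 'c': matches stack top 'c' => pop. Stack: bacd
Final stack: "bacd" (length 4)

4


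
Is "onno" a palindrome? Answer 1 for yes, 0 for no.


Input: onno
Reversed: onno
  Compare pos 0 ('o') with pos 3 ('o'): match
  Compare pos 1 ('n') with pos 2 ('n'): match
Result: palindrome

1


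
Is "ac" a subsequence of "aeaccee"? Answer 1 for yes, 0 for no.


Check if "ac" is a subsequence of "aeaccee"
Greedy scan:
  Position 0 ('a'): matches sub[0] = 'a'
  Position 1 ('e'): no match needed
  Position 2 ('a'): no match needed
  Position 3 ('c'): matches sub[1] = 'c'
  Position 4 ('c'): no match needed
  Position 5 ('e'): no match needed
  Position 6 ('e'): no match needed
All 2 characters matched => is a subsequence

1


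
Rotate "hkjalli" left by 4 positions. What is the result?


Input: "hkjalli", rotate left by 4
First 4 characters: "hkja"
Remaining characters: "lli"
Concatenate remaining + first: "lli" + "hkja" = "llihkja"

llihkja


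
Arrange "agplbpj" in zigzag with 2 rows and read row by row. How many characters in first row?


Zigzag "agplbpj" into 2 rows:
Placing characters:
  'a' => row 0
  'g' => row 1
  'p' => row 0
  'l' => row 1
  'b' => row 0
  'p' => row 1
  'j' => row 0
Rows:
  Row 0: "apbj"
  Row 1: "glp"
First row length: 4

4


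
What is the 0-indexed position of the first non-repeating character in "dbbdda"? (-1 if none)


Input: dbbdda
Character frequencies:
  'a': 1
  'b': 2
  'd': 3
Scanning left to right for freq == 1:
  Position 0 ('d'): freq=3, skip
  Position 1 ('b'): freq=2, skip
  Position 2 ('b'): freq=2, skip
  Position 3 ('d'): freq=3, skip
  Position 4 ('d'): freq=3, skip
  Position 5 ('a'): unique! => answer = 5

5


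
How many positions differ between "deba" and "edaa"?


Comparing "deba" and "edaa" position by position:
  Position 0: 'd' vs 'e' => DIFFER
  Position 1: 'e' vs 'd' => DIFFER
  Position 2: 'b' vs 'a' => DIFFER
  Position 3: 'a' vs 'a' => same
Positions that differ: 3

3


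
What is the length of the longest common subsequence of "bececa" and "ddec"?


LCS of "bececa" and "ddec"
DP table:
           d    d    e    c
      0    0    0    0    0
  b   0    0    0    0    0
  e   0    0    0    1    1
  c   0    0    0    1    2
  e   0    0    0    1    2
  c   0    0    0    1    2
  a   0    0    0    1    2
LCS length = dp[6][4] = 2

2


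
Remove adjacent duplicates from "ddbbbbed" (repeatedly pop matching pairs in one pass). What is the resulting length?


Input: ddbbbbed
Stack-based adjacent duplicate removal:
  Read 'd': push. Stack: d
  Read 'd': matches stack top 'd' => pop. Stack: (empty)
  Read 'b': push. Stack: b
  Read 'b': matches stack top 'b' => pop. Stack: (empty)
  Read 'b': push. Stack: b
  Read 'b': matches stack top 'b' => pop. Stack: (empty)
  Read 'e': push. Stack: e
  Read 'd': push. Stack: ed
Final stack: "ed" (length 2)

2


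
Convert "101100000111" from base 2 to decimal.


Input: "101100000111" in base 2
Positional expansion:
  Digit '1' (value 1) x 2^11 = 2048
  Digit '0' (value 0) x 2^10 = 0
  Digit '1' (value 1) x 2^9 = 512
  Digit '1' (value 1) x 2^8 = 256
  Digit '0' (value 0) x 2^7 = 0
  Digit '0' (value 0) x 2^6 = 0
  Digit '0' (value 0) x 2^5 = 0
  Digit '0' (value 0) x 2^4 = 0
  Digit '0' (value 0) x 2^3 = 0
  Digit '1' (value 1) x 2^2 = 4
  Digit '1' (value 1) x 2^1 = 2
  Digit '1' (value 1) x 2^0 = 1
Sum = 2823

2823


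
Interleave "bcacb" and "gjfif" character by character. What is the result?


Interleaving "bcacb" and "gjfif":
  Position 0: 'b' from first, 'g' from second => "bg"
  Position 1: 'c' from first, 'j' from second => "cj"
  Position 2: 'a' from first, 'f' from second => "af"
  Position 3: 'c' from first, 'i' from second => "ci"
  Position 4: 'b' from first, 'f' from second => "bf"
Result: bgcjafcibf

bgcjafcibf


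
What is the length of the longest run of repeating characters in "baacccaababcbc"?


Input: "baacccaababcbc"
Scanning for longest run:
  Position 1 ('a'): new char, reset run to 1
  Position 2 ('a'): continues run of 'a', length=2
  Position 3 ('c'): new char, reset run to 1
  Position 4 ('c'): continues run of 'c', length=2
  Position 5 ('c'): continues run of 'c', length=3
  Position 6 ('a'): new char, reset run to 1
  Position 7 ('a'): continues run of 'a', length=2
  Position 8 ('b'): new char, reset run to 1
  Position 9 ('a'): new char, reset run to 1
  Position 10 ('b'): new char, reset run to 1
  Position 11 ('c'): new char, reset run to 1
  Position 12 ('b'): new char, reset run to 1
  Position 13 ('c'): new char, reset run to 1
Longest run: 'c' with length 3

3


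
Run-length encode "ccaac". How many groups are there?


Input: ccaac
Scanning for consecutive runs:
  Group 1: 'c' x 2 (positions 0-1)
  Group 2: 'a' x 2 (positions 2-3)
  Group 3: 'c' x 1 (positions 4-4)
Total groups: 3

3


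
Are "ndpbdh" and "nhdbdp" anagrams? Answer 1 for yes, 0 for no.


Strings: "ndpbdh", "nhdbdp"
Sorted first:  bddhnp
Sorted second: bddhnp
Sorted forms match => anagrams

1


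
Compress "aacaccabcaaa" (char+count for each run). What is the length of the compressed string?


Input: aacaccabcaaa
Runs:
  'a' x 2 => "a2"
  'c' x 1 => "c1"
  'a' x 1 => "a1"
  'c' x 2 => "c2"
  'a' x 1 => "a1"
  'b' x 1 => "b1"
  'c' x 1 => "c1"
  'a' x 3 => "a3"
Compressed: "a2c1a1c2a1b1c1a3"
Compressed length: 16

16


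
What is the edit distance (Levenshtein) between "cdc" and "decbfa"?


Computing edit distance: "cdc" -> "decbfa"
DP table:
           d    e    c    b    f    a
      0    1    2    3    4    5    6
  c   1    1    2    2    3    4    5
  d   2    1    2    3    3    4    5
  c   3    2    2    2    3    4    5
Edit distance = dp[3][6] = 5

5


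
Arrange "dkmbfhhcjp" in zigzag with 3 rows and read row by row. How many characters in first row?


Zigzag "dkmbfhhcjp" into 3 rows:
Placing characters:
  'd' => row 0
  'k' => row 1
  'm' => row 2
  'b' => row 1
  'f' => row 0
  'h' => row 1
  'h' => row 2
  'c' => row 1
  'j' => row 0
  'p' => row 1
Rows:
  Row 0: "dfj"
  Row 1: "kbhcp"
  Row 2: "mh"
First row length: 3

3


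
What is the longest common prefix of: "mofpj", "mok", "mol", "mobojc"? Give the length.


Words: mofpj, mok, mol, mobojc
  Position 0: all 'm' => match
  Position 1: all 'o' => match
  Position 2: ('f', 'k', 'l', 'b') => mismatch, stop
LCP = "mo" (length 2)

2


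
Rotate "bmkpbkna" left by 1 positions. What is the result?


Input: "bmkpbkna", rotate left by 1
First 1 characters: "b"
Remaining characters: "mkpbkna"
Concatenate remaining + first: "mkpbkna" + "b" = "mkpbknab"

mkpbknab


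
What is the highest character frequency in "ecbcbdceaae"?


Input: ecbcbdceaae
Character counts:
  'a': 2
  'b': 2
  'c': 3
  'd': 1
  'e': 3
Maximum frequency: 3

3


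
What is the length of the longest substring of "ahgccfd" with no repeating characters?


Input: "ahgccfd"
Sliding window (track last position of each char):
  Position 0 ('a'): window [0,0] length 1 -- new best
  Position 1 ('h'): window [0,1] length 2 -- new best
  Position 2 ('g'): window [0,2] length 3 -- new best
  Position 3 ('c'): window [0,3] length 4 -- new best
  Position 4 ('c'): repeat (last at 3), move window start to 4
  Position 4 ('c'): window [4,4] length 1
  Position 5 ('f'): window [4,5] length 2
  Position 6 ('d'): window [4,6] length 3
Longest substring with no repeats: "ahgc" with length 4

4


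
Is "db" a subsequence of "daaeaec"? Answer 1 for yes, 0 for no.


Check if "db" is a subsequence of "daaeaec"
Greedy scan:
  Position 0 ('d'): matches sub[0] = 'd'
  Position 1 ('a'): no match needed
  Position 2 ('a'): no match needed
  Position 3 ('e'): no match needed
  Position 4 ('a'): no match needed
  Position 5 ('e'): no match needed
  Position 6 ('c'): no match needed
Only matched 1/2 characters => not a subsequence

0


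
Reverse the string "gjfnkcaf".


Input: gjfnkcaf
Reading characters right to left:
  Position 7: 'f'
  Position 6: 'a'
  Position 5: 'c'
  Position 4: 'k'
  Position 3: 'n'
  Position 2: 'f'
  Position 1: 'j'
  Position 0: 'g'
Reversed: facknfjg

facknfjg


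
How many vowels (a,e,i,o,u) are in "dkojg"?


Input: dkojg
Checking each character:
  'd' at position 0: consonant
  'k' at position 1: consonant
  'o' at position 2: vowel (running total: 1)
  'j' at position 3: consonant
  'g' at position 4: consonant
Total vowels: 1

1


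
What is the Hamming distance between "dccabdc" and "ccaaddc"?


Comparing "dccabdc" and "ccaaddc" position by position:
  Position 0: 'd' vs 'c' => differ
  Position 1: 'c' vs 'c' => same
  Position 2: 'c' vs 'a' => differ
  Position 3: 'a' vs 'a' => same
  Position 4: 'b' vs 'd' => differ
  Position 5: 'd' vs 'd' => same
  Position 6: 'c' vs 'c' => same
Total differences (Hamming distance): 3

3
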